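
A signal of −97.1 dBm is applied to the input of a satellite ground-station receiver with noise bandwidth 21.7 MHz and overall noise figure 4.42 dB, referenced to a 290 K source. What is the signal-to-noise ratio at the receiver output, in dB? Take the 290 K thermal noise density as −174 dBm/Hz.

−0.9 dB

Noise floor: N = −174 + 10 log₁₀(B) + NF
10 log₁₀(2.17×10⁷) = 73.36 dB
N = −174 + 73.36 + 4.42 = −96.22 dBm
SNR = P_sig − N = −97.1 − (−96.22) = −0.88 dB → −0.9 dB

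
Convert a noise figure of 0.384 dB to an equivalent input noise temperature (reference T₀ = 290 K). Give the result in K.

26.8 K

F = 10^(0.384/10) = 1.09245
T_e = (F − 1)·T₀ = (1.09245 − 1) × 290 = 26.8 K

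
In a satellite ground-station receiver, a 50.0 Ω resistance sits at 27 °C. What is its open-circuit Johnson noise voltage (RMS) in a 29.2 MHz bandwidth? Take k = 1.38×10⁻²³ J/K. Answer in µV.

T = 27 °C + 273.15 = 300.15 K
V_n = √(4kTRB)
4kTRB = 4 × 1.38×10⁻²³ × 300.15 × 5.00×10¹ × 2.92×10⁷ = 2.42×10⁻¹¹ V²
V_n = √(2.42×10⁻¹¹) = 4.92×10⁻⁶ V = 4.92 µV

4.92 µV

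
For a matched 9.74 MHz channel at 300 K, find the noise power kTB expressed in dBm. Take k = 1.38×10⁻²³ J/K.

P_n = kTB = 1.38×10⁻²³ × 300 × 9.74×10⁶ = 4.03×10⁻¹⁴ W
In dBm: 10 log₁₀(4.03×10⁻¹⁴ / 10⁻³) = −103.9 dBm

−103.9 dBm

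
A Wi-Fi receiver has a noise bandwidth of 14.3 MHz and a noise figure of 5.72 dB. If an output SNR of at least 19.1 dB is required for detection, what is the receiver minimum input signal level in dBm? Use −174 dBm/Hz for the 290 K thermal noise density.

Sensitivity = −174 + 10 log₁₀(B) + NF + SNR_min
= −174 + 71.55 + 5.72 + 19.1
= −77.63 dBm → −77.6 dBm

−77.6 dBm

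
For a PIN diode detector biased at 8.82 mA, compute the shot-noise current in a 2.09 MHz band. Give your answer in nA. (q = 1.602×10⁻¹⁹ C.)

I_n = √(2qI·B)
2qI·B = 2 × 1.602×10⁻¹⁹ × 8.82×10⁻³ × 2.09×10⁶ = 5.91×10⁻¹⁵ A²
I_n = √(5.91×10⁻¹⁵) = 7.69×10⁻⁸ A = 76.9 nA

76.9 nA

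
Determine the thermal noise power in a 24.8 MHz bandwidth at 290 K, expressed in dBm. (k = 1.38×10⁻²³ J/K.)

P_n = kTB = 1.38×10⁻²³ × 290 × 2.48×10⁷ = 9.92×10⁻¹⁴ W
In dBm: 10 log₁₀(9.92×10⁻¹⁴ / 10⁻³) = −100.0 dBm

−100.0 dBm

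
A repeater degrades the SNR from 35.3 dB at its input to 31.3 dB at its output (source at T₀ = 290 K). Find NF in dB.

4.0 dB

NF (dB) = SNR_in(dB) − SNR_out(dB) when the source is at T₀
NF = 35.3 − 31.3 = 4.0 dB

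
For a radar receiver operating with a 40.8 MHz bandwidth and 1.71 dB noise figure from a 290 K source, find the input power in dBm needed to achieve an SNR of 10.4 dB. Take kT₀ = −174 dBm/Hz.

−85.8 dBm

Sensitivity = −174 + 10 log₁₀(B) + NF + SNR_min
= −174 + 76.11 + 1.71 + 10.4
= −85.78 dBm → −85.8 dBm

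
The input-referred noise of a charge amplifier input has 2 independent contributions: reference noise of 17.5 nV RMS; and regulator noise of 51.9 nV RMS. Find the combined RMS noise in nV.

54.8 nV

Uncorrelated sources add in power (mean-square): V_tot = √(ΣV_i²)
V_tot = √[(1.75×10⁻⁸)² + (5.19×10⁻⁸)²] = 5.48×10⁻⁸ V = 54.8 nV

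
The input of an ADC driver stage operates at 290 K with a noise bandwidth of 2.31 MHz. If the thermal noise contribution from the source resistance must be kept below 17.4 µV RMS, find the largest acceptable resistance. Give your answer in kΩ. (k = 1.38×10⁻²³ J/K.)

Johnson–Nyquist: V_n = √(4kTRB) ⇒ R = V_n² / (4kTB)
4kTB = 4 × 1.38×10⁻²³ × 290 × 2.31×10⁶ = 3.70×10⁻¹⁴
R = (1.74×10⁻⁵)² / 3.70×10⁻¹⁴ = 8.19×10³ Ω = 8.19 kΩ

8.19 kΩ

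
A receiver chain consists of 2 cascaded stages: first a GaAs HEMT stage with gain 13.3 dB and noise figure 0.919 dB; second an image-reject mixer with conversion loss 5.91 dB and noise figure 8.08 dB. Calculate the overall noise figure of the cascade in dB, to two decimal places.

1.73 dB

Convert to linear (a loss of L dB is a gain of −L dB): F_i = 10^(NF_i/10), G_i = 10^(G_i,dB/10)
  Stage 1: F_1 = 10^(0.919/10) = 1.236, G_1 = 10^(13.3/10) = 21.38
  Stage 2: F_2 = 10^(8.08/10) = 6.427, G_2 = 10^(−5.91/10) = 0.2564
Friis cascade:
  F = 1.236 + (6.427 − 1)/21.38 = 1.489
NF = 10 log₁₀(1.489) = 1.73 dB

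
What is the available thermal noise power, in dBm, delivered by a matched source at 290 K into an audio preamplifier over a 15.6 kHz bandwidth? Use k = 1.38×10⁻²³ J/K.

−132.0 dBm

P_n = kTB = 1.38×10⁻²³ × 290 × 1.56×10⁴ = 6.24×10⁻¹⁷ W
In dBm: 10 log₁₀(6.24×10⁻¹⁷ / 10⁻³) = −132.0 dBm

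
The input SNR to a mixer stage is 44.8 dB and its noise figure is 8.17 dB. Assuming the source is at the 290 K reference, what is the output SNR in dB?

36.63 dB

By definition F = SNR_in/SNR_out, so in dB: SNR_out = SNR_in − NF
SNR_out = 44.8 − 8.17 = 36.63 dB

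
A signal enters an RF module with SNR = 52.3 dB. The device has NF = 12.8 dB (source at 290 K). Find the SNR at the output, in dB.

By definition F = SNR_in/SNR_out, so in dB: SNR_out = SNR_in − NF
SNR_out = 52.3 − 12.8 = 39.5 dB

39.5 dB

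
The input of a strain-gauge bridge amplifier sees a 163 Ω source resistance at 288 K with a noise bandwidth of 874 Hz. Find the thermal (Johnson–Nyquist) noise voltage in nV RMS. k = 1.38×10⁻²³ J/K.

47.6 nV

V_n = √(4kTRB)
4kTRB = 4 × 1.38×10⁻²³ × 288 × 1.63×10² × 8.74×10² = 2.26×10⁻¹⁵ V²
V_n = √(2.26×10⁻¹⁵) = 4.76×10⁻⁸ V = 47.6 nV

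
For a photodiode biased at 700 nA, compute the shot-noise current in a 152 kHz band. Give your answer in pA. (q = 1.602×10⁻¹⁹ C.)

185 pA

I_n = √(2qI·B)
2qI·B = 2 × 1.602×10⁻¹⁹ × 7.00×10⁻⁷ × 1.52×10⁵ = 3.41×10⁻²⁰ A²
I_n = √(3.41×10⁻²⁰) = 1.85×10⁻¹⁰ A = 185 pA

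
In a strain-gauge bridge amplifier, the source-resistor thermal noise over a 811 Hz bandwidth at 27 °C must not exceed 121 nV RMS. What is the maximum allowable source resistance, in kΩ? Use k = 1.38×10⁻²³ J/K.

1.09 kΩ

T = 27 °C + 273.15 = 300.15 K
Johnson–Nyquist: V_n = √(4kTRB) ⇒ R = V_n² / (4kTB)
4kTB = 4 × 1.38×10⁻²³ × 300.15 × 8.11×10² = 1.34×10⁻¹⁷
R = (1.21×10⁻⁷)² / 1.34×10⁻¹⁷ = 1.09×10³ Ω = 1.09 kΩ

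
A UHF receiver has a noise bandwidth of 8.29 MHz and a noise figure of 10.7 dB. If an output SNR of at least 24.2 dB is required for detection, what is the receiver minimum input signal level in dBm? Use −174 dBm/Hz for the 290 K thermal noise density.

−69.9 dBm

Sensitivity = −174 + 10 log₁₀(B) + NF + SNR_min
= −174 + 69.19 + 10.7 + 24.2
= −69.91 dBm → −69.9 dBm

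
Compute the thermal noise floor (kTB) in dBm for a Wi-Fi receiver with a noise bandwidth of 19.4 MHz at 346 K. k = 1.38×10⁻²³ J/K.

P_n = kTB = 1.38×10⁻²³ × 346 × 1.94×10⁷ = 9.26×10⁻¹⁴ W
In dBm: 10 log₁₀(9.26×10⁻¹⁴ / 10⁻³) = −100.3 dBm

−100.3 dBm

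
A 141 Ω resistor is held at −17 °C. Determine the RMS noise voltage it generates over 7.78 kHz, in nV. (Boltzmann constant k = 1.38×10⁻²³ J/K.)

125 nV

T = −17 °C + 273.15 = 256.15 K
V_n = √(4kTRB)
4kTRB = 4 × 1.38×10⁻²³ × 256.15 × 1.41×10² × 7.78×10³ = 1.55×10⁻¹⁴ V²
V_n = √(1.55×10⁻¹⁴) = 1.25×10⁻⁷ V = 125 nV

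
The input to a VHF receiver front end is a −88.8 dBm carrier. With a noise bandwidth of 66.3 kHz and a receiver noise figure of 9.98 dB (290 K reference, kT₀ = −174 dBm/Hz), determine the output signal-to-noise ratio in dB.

Noise floor: N = −174 + 10 log₁₀(B) + NF
10 log₁₀(6.63×10⁴) = 48.22 dB
N = −174 + 48.22 + 9.98 = −115.80 dBm
SNR = P_sig − N = −88.8 − (−115.80) = 27.00 dB → 27.0 dB

27.0 dB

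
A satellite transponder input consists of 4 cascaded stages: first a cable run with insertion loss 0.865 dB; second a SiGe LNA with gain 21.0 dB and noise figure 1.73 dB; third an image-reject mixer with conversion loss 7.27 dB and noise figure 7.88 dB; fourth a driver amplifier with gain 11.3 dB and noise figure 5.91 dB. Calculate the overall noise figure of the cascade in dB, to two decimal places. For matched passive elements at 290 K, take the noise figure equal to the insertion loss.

Convert to linear (a loss of L dB is a gain of −L dB): F_i = 10^(NF_i/10), G_i = 10^(G_i,dB/10)
  Stage 1: F_1 = 10^(0.865/10) = 1.220, G_1 = 10^(−0.865/10) = 0.8194
  Stage 2: F_2 = 10^(1.73/10) = 1.489, G_2 = 10^(21.0/10) = 125.9
  Stage 3: F_3 = 10^(7.88/10) = 6.138, G_3 = 10^(−7.27/10) = 0.1875
  Stage 4: F_4 = 10^(5.91/10) = 3.899, G_4 = 10^(11.3/10) = 13.49
Friis cascade:
  F = 1.220 + (1.489 − 1)/0.8194 + (6.138 − 1)/103.2 + (3.899 − 1)/19.34 = 2.017
NF = 10 log₁₀(2.017) = 3.05 dB

3.05 dB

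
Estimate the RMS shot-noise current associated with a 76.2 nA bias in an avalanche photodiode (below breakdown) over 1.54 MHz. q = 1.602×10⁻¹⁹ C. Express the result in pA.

I_n = √(2qI·B)
2qI·B = 2 × 1.602×10⁻¹⁹ × 7.62×10⁻⁸ × 1.54×10⁶ = 3.76×10⁻²⁰ A²
I_n = √(3.76×10⁻²⁰) = 1.94×10⁻¹⁰ A = 194 pA

194 pA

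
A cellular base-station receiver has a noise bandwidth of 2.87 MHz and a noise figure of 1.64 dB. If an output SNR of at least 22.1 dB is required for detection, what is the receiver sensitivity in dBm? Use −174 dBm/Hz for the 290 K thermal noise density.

Sensitivity = −174 + 10 log₁₀(B) + NF + SNR_min
= −174 + 64.58 + 1.64 + 22.1
= −85.68 dBm → −85.7 dBm

−85.7 dBm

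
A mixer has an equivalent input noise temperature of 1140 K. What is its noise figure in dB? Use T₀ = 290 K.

F = 1 + T_e/T₀ = 1 + 1140/290 = 4.93103
NF = 10 log₁₀(4.93103) = 6.93 dB

6.93 dB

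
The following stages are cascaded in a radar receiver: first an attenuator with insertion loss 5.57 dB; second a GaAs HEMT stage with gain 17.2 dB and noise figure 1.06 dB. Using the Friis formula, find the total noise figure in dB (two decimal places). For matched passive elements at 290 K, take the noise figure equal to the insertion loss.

Convert to linear (a loss of L dB is a gain of −L dB): F_i = 10^(NF_i/10), G_i = 10^(G_i,dB/10)
  Stage 1: F_1 = 10^(5.57/10) = 3.606, G_1 = 10^(−5.57/10) = 0.2773
  Stage 2: F_2 = 10^(1.06/10) = 1.276, G_2 = 10^(17.2/10) = 52.48
Friis cascade:
  F = 3.606 + (1.276 − 1)/0.2773 = 4.603
NF = 10 log₁₀(4.603) = 6.63 dB

6.63 dB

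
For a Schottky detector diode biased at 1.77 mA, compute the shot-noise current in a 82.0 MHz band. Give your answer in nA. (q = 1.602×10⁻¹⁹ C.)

216 nA

I_n = √(2qI·B)
2qI·B = 2 × 1.602×10⁻¹⁹ × 1.77×10⁻³ × 8.20×10⁷ = 4.65×10⁻¹⁴ A²
I_n = √(4.65×10⁻¹⁴) = 2.16×10⁻⁷ A = 216 nA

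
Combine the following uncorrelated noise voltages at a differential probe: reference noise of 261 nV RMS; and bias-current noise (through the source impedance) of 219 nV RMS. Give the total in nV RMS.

341 nV

Uncorrelated sources add in power (mean-square): V_tot = √(ΣV_i²)
V_tot = √[(2.61×10⁻⁷)² + (2.19×10⁻⁷)²] = 3.41×10⁻⁷ V = 341 nV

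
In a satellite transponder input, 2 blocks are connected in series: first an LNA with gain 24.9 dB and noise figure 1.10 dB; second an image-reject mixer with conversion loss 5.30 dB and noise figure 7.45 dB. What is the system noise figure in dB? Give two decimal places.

Convert to linear (a loss of L dB is a gain of −L dB): F_i = 10^(NF_i/10), G_i = 10^(G_i,dB/10)
  Stage 1: F_1 = 10^(1.10/10) = 1.288, G_1 = 10^(24.9/10) = 309.0
  Stage 2: F_2 = 10^(7.45/10) = 5.559, G_2 = 10^(−5.30/10) = 0.2951
Friis cascade:
  F = 1.288 + (5.559 − 1)/309.0 = 1.303
NF = 10 log₁₀(1.303) = 1.15 dB

1.15 dB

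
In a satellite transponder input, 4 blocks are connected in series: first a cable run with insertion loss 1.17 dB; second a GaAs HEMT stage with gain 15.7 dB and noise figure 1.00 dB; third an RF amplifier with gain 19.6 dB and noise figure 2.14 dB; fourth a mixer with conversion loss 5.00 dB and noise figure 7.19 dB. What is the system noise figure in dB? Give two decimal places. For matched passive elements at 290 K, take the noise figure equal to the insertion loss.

Convert to linear (a loss of L dB is a gain of −L dB): F_i = 10^(NF_i/10), G_i = 10^(G_i,dB/10)
  Stage 1: F_1 = 10^(1.17/10) = 1.309, G_1 = 10^(−1.17/10) = 0.7638
  Stage 2: F_2 = 10^(1.00/10) = 1.259, G_2 = 10^(15.7/10) = 37.15
  Stage 3: F_3 = 10^(2.14/10) = 1.637, G_3 = 10^(19.6/10) = 91.20
  Stage 4: F_4 = 10^(7.19/10) = 5.236, G_4 = 10^(−5.00/10) = 0.3162
Friis cascade:
  F = 1.309 + (1.259 − 1)/0.7638 + (1.637 − 1)/28.38 + (5.236 − 1)/2588 = 1.672
NF = 10 log₁₀(1.672) = 2.23 dB

2.23 dB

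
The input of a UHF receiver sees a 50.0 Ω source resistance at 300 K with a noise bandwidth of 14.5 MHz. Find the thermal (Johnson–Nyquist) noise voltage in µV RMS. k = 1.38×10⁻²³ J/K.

V_n = √(4kTRB)
4kTRB = 4 × 1.38×10⁻²³ × 300 × 5.00×10¹ × 1.45×10⁷ = 1.20×10⁻¹¹ V²
V_n = √(1.20×10⁻¹¹) = 3.46×10⁻⁶ V = 3.46 µV

3.46 µV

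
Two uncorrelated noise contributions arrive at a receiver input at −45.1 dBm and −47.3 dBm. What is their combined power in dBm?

Convert to linear, add, convert back:
P₁ = 3.09×10⁻⁸ W, P₂ = 1.86×10⁻⁸ W
P_tot = 4.95×10⁻⁸ W → 10 log₁₀(P_tot / 10⁻³) = −43.1 dBm

−43.1 dBm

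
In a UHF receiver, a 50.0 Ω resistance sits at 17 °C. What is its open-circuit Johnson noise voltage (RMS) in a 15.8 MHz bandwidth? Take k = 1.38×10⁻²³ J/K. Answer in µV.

T = 17 °C + 273.15 = 290.15 K
V_n = √(4kTRB)
4kTRB = 4 × 1.38×10⁻²³ × 290.15 × 5.00×10¹ × 1.58×10⁷ = 1.27×10⁻¹¹ V²
V_n = √(1.27×10⁻¹¹) = 3.56×10⁻⁶ V = 3.56 µV

3.56 µV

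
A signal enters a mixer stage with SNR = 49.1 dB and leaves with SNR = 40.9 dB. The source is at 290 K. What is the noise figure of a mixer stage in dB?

NF (dB) = SNR_in(dB) − SNR_out(dB) when the source is at T₀
NF = 49.1 − 40.9 = 8.2 dB

8.2 dB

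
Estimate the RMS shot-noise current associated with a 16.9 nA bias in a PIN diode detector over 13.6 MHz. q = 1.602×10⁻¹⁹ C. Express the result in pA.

I_n = √(2qI·B)
2qI·B = 2 × 1.602×10⁻¹⁹ × 1.69×10⁻⁸ × 1.36×10⁷ = 7.36×10⁻²⁰ A²
I_n = √(7.36×10⁻²⁰) = 2.71×10⁻¹⁰ A = 271 pA

271 pA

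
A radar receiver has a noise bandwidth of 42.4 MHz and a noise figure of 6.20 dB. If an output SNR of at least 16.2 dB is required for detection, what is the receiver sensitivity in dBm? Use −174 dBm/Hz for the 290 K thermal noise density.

−75.3 dBm

Sensitivity = −174 + 10 log₁₀(B) + NF + SNR_min
= −174 + 76.27 + 6.20 + 16.2
= −75.33 dBm → −75.3 dBm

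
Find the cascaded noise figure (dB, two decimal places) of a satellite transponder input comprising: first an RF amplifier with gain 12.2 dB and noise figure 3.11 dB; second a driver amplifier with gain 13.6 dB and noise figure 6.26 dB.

Convert to linear (a loss of L dB is a gain of −L dB): F_i = 10^(NF_i/10), G_i = 10^(G_i,dB/10)
  Stage 1: F_1 = 10^(3.11/10) = 2.046, G_1 = 10^(12.2/10) = 16.60
  Stage 2: F_2 = 10^(6.26/10) = 4.227, G_2 = 10^(13.6/10) = 22.91
Friis cascade:
  F = 2.046 + (4.227 − 1)/16.60 = 2.241
NF = 10 log₁₀(2.241) = 3.50 dB

3.50 dB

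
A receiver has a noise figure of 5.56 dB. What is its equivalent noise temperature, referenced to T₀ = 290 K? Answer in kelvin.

753 K

F = 10^(5.56/10) = 3.59749
T_e = (F − 1)·T₀ = (3.59749 − 1) × 290 = 753 K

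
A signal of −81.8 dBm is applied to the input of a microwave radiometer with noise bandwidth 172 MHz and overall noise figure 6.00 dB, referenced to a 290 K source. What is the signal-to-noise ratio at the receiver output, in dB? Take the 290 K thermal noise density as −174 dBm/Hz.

3.8 dB

Noise floor: N = −174 + 10 log₁₀(B) + NF
10 log₁₀(1.72×10⁸) = 82.36 dB
N = −174 + 82.36 + 6.00 = −85.64 dBm
SNR = P_sig − N = −81.8 − (−85.64) = 3.84 dB → 3.8 dB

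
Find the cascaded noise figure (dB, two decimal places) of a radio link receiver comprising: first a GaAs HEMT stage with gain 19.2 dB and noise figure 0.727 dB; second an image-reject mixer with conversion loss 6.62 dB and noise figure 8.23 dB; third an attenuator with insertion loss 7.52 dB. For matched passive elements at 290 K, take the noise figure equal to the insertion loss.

1.78 dB

Convert to linear (a loss of L dB is a gain of −L dB): F_i = 10^(NF_i/10), G_i = 10^(G_i,dB/10)
  Stage 1: F_1 = 10^(0.727/10) = 1.182, G_1 = 10^(19.2/10) = 83.18
  Stage 2: F_2 = 10^(8.23/10) = 6.653, G_2 = 10^(−6.62/10) = 0.2178
  Stage 3: F_3 = 10^(7.52/10) = 5.649, G_3 = 10^(−7.52/10) = 0.1770
Friis cascade:
  F = 1.182 + (6.653 − 1)/83.18 + (5.649 − 1)/18.11 = 1.507
NF = 10 log₁₀(1.507) = 1.78 dB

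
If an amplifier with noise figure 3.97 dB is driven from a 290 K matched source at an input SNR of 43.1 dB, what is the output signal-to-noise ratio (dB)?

By definition F = SNR_in/SNR_out, so in dB: SNR_out = SNR_in − NF
SNR_out = 43.1 − 3.97 = 39.13 dB

39.13 dB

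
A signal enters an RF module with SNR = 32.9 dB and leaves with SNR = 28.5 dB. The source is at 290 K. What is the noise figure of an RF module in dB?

NF (dB) = SNR_in(dB) − SNR_out(dB) when the source is at T₀
NF = 32.9 − 28.5 = 4.4 dB

4.4 dB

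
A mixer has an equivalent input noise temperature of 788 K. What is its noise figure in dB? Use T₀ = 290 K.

F = 1 + T_e/T₀ = 1 + 788/290 = 3.71724
NF = 10 log₁₀(3.71724) = 5.70 dB

5.70 dB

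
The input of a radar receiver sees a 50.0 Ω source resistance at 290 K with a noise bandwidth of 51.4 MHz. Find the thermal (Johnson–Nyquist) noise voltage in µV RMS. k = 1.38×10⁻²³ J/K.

V_n = √(4kTRB)
4kTRB = 4 × 1.38×10⁻²³ × 290 × 5.00×10¹ × 5.14×10⁷ = 4.11×10⁻¹¹ V²
V_n = √(4.11×10⁻¹¹) = 6.41×10⁻⁶ V = 6.41 µV

6.41 µV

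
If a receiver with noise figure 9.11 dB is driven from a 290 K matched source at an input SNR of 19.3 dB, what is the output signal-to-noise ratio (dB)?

10.19 dB

By definition F = SNR_in/SNR_out, so in dB: SNR_out = SNR_in − NF
SNR_out = 19.3 − 9.11 = 10.19 dB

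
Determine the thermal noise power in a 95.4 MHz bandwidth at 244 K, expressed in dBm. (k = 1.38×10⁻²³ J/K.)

P_n = kTB = 1.38×10⁻²³ × 244 × 9.54×10⁷ = 3.21×10⁻¹³ W
In dBm: 10 log₁₀(3.21×10⁻¹³ / 10⁻³) = −94.9 dBm

−94.9 dBm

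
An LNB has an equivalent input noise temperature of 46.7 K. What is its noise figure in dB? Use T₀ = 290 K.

F = 1 + T_e/T₀ = 1 + 46.7/290 = 1.16103
NF = 10 log₁₀(1.16103) = 0.648 dB

0.648 dB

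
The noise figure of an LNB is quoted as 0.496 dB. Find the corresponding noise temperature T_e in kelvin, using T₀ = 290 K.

35.1 K

F = 10^(0.496/10) = 1.12099
T_e = (F − 1)·T₀ = (1.12099 − 1) × 290 = 35.1 K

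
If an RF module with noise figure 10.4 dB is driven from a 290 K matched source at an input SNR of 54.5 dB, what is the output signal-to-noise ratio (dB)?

By definition F = SNR_in/SNR_out, so in dB: SNR_out = SNR_in − NF
SNR_out = 54.5 − 10.4 = 44.1 dB

44.1 dB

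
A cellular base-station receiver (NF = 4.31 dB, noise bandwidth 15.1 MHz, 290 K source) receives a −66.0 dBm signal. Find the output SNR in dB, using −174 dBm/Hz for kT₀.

Noise floor: N = −174 + 10 log₁₀(B) + NF
10 log₁₀(1.51×10⁷) = 71.79 dB
N = −174 + 71.79 + 4.31 = −97.90 dBm
SNR = P_sig − N = −66.0 − (−97.90) = 31.90 dB → 31.9 dB

31.9 dB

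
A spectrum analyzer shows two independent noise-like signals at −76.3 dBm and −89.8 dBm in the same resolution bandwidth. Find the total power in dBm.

Convert to linear, add, convert back:
P₁ = 2.34×10⁻¹¹ W, P₂ = 1.05×10⁻¹² W
P_tot = 2.45×10⁻¹¹ W → 10 log₁₀(P_tot / 10⁻³) = −76.1 dBm

−76.1 dBm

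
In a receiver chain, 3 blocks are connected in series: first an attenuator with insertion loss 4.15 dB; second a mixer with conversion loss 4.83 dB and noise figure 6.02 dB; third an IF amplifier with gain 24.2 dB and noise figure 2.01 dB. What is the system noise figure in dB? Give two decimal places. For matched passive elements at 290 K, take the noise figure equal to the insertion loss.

11.78 dB

Convert to linear (a loss of L dB is a gain of −L dB): F_i = 10^(NF_i/10), G_i = 10^(G_i,dB/10)
  Stage 1: F_1 = 10^(4.15/10) = 2.600, G_1 = 10^(−4.15/10) = 0.3846
  Stage 2: F_2 = 10^(6.02/10) = 3.999, G_2 = 10^(−4.83/10) = 0.3289
  Stage 3: F_3 = 10^(2.01/10) = 1.589, G_3 = 10^(24.2/10) = 263.0
Friis cascade:
  F = 2.600 + (3.999 − 1)/0.3846 + (1.589 − 1)/0.1265 = 15.05
NF = 10 log₁₀(15.05) = 11.78 dB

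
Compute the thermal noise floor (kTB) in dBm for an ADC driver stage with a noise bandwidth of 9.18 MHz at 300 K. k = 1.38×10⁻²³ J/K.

P_n = kTB = 1.38×10⁻²³ × 300 × 9.18×10⁶ = 3.80×10⁻¹⁴ W
In dBm: 10 log₁₀(3.80×10⁻¹⁴ / 10⁻³) = −104.2 dBm

−104.2 dBm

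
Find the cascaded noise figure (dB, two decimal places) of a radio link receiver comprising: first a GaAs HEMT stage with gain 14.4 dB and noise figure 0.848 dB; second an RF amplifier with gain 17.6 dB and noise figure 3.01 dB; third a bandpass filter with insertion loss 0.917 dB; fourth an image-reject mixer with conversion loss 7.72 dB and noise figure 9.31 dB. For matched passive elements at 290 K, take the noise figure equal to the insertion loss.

1.00 dB

Convert to linear (a loss of L dB is a gain of −L dB): F_i = 10^(NF_i/10), G_i = 10^(G_i,dB/10)
  Stage 1: F_1 = 10^(0.848/10) = 1.216, G_1 = 10^(14.4/10) = 27.54
  Stage 2: F_2 = 10^(3.01/10) = 2.000, G_2 = 10^(17.6/10) = 57.54
  Stage 3: F_3 = 10^(0.917/10) = 1.235, G_3 = 10^(−0.917/10) = 0.8097
  Stage 4: F_4 = 10^(9.31/10) = 8.531, G_4 = 10^(−7.72/10) = 0.1690
Friis cascade:
  F = 1.216 + (2.000 − 1)/27.54 + (1.235 − 1)/1585 + (8.531 − 1)/1283 = 1.258
NF = 10 log₁₀(1.258) = 1.00 dB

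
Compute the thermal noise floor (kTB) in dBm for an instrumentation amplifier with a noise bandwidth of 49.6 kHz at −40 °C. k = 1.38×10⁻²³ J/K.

T = −40 °C + 273.15 = 233.15 K
P_n = kTB = 1.38×10⁻²³ × 233.15 × 4.96×10⁴ = 1.60×10⁻¹⁶ W
In dBm: 10 log₁₀(1.60×10⁻¹⁶ / 10⁻³) = −128.0 dBm

−128.0 dBm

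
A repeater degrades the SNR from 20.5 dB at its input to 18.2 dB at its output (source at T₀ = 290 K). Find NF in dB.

NF (dB) = SNR_in(dB) − SNR_out(dB) when the source is at T₀
NF = 20.5 − 18.2 = 2.3 dB

2.3 dB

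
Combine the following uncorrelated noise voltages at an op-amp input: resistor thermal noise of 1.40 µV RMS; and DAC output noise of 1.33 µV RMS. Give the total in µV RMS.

1.93 µV

Uncorrelated sources add in power (mean-square): V_tot = √(ΣV_i²)
V_tot = √[(1.40×10⁻⁶)² + (1.33×10⁻⁶)²] = 1.93×10⁻⁶ V = 1.93 µV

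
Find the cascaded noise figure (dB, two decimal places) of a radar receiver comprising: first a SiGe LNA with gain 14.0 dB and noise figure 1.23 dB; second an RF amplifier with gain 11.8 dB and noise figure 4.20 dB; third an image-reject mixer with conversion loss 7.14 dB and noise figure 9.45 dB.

1.50 dB

Convert to linear (a loss of L dB is a gain of −L dB): F_i = 10^(NF_i/10), G_i = 10^(G_i,dB/10)
  Stage 1: F_1 = 10^(1.23/10) = 1.327, G_1 = 10^(14.0/10) = 25.12
  Stage 2: F_2 = 10^(4.20/10) = 2.630, G_2 = 10^(11.8/10) = 15.14
  Stage 3: F_3 = 10^(9.45/10) = 8.810, G_3 = 10^(−7.14/10) = 0.1932
Friis cascade:
  F = 1.327 + (2.630 − 1)/25.12 + (8.810 − 1)/380.2 = 1.413
NF = 10 log₁₀(1.413) = 1.50 dB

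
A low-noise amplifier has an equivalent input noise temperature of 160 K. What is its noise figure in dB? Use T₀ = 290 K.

1.91 dB

F = 1 + T_e/T₀ = 1 + 160/290 = 1.55172
NF = 10 log₁₀(1.55172) = 1.91 dB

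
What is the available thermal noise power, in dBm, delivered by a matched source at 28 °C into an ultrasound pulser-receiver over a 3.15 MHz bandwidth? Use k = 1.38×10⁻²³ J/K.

−108.8 dBm

T = 28 °C + 273.15 = 301.15 K
P_n = kTB = 1.38×10⁻²³ × 301.15 × 3.15×10⁶ = 1.31×10⁻¹⁴ W
In dBm: 10 log₁₀(1.31×10⁻¹⁴ / 10⁻³) = −108.8 dBm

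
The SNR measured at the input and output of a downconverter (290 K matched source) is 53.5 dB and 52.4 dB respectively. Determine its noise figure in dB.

NF (dB) = SNR_in(dB) − SNR_out(dB) when the source is at T₀
NF = 53.5 − 52.4 = 1.1 dB

1.1 dB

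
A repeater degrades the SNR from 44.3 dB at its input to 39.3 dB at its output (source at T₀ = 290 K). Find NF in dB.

NF (dB) = SNR_in(dB) − SNR_out(dB) when the source is at T₀
NF = 44.3 − 39.3 = 5.0 dB

5.0 dB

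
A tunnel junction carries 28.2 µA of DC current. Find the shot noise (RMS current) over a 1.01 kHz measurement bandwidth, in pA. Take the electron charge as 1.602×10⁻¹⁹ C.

95.5 pA

I_n = √(2qI·B)
2qI·B = 2 × 1.602×10⁻¹⁹ × 2.82×10⁻⁵ × 1.01×10³ = 9.13×10⁻²¹ A²
I_n = √(9.13×10⁻²¹) = 9.55×10⁻¹¹ A = 95.5 pA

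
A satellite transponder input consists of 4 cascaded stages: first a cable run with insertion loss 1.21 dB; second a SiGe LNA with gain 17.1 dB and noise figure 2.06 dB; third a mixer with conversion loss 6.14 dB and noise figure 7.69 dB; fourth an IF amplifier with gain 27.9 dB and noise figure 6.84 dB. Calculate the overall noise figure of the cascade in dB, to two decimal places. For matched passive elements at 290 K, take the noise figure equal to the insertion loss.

4.24 dB

Convert to linear (a loss of L dB is a gain of −L dB): F_i = 10^(NF_i/10), G_i = 10^(G_i,dB/10)
  Stage 1: F_1 = 10^(1.21/10) = 1.321, G_1 = 10^(−1.21/10) = 0.7568
  Stage 2: F_2 = 10^(2.06/10) = 1.607, G_2 = 10^(17.1/10) = 51.29
  Stage 3: F_3 = 10^(7.69/10) = 5.875, G_3 = 10^(−6.14/10) = 0.2432
  Stage 4: F_4 = 10^(6.84/10) = 4.831, G_4 = 10^(27.9/10) = 616.6
Friis cascade:
  F = 1.321 + (1.607 − 1)/0.7568 + (5.875 − 1)/38.82 + (4.831 − 1)/9.441 = 2.655
NF = 10 log₁₀(2.655) = 4.24 dB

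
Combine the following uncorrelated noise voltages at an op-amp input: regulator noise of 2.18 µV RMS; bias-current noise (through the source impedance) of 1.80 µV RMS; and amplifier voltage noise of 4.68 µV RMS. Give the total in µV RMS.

Uncorrelated sources add in power (mean-square): V_tot = √(ΣV_i²)
V_tot = √[(2.18×10⁻⁶)² + (1.80×10⁻⁶)² + (4.68×10⁻⁶)²] = 5.47×10⁻⁶ V = 5.47 µV

5.47 µV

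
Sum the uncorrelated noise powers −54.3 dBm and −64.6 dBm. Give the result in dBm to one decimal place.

Convert to linear, add, convert back:
P₁ = 3.72×10⁻⁹ W, P₂ = 3.47×10⁻¹⁰ W
P_tot = 4.06×10⁻⁹ W → 10 log₁₀(P_tot / 10⁻³) = −53.9 dBm

−53.9 dBm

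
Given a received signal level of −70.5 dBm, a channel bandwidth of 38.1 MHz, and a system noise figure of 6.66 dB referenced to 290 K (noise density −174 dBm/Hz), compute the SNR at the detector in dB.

21.0 dB

Noise floor: N = −174 + 10 log₁₀(B) + NF
10 log₁₀(3.81×10⁷) = 75.81 dB
N = −174 + 75.81 + 6.66 = −91.53 dBm
SNR = P_sig − N = −70.5 − (−91.53) = 21.03 dB → 21.0 dB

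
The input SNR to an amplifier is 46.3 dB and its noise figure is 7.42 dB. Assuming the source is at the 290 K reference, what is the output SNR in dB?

38.88 dB

By definition F = SNR_in/SNR_out, so in dB: SNR_out = SNR_in − NF
SNR_out = 46.3 − 7.42 = 38.88 dB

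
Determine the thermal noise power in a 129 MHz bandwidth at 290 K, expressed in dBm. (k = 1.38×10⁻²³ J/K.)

P_n = kTB = 1.38×10⁻²³ × 290 × 1.29×10⁸ = 5.16×10⁻¹³ W
In dBm: 10 log₁₀(5.16×10⁻¹³ / 10⁻³) = −92.9 dBm

−92.9 dBm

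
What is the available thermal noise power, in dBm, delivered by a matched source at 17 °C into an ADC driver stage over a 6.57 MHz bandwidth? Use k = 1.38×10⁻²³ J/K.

−105.8 dBm

T = 17 °C + 273.15 = 290.15 K
P_n = kTB = 1.38×10⁻²³ × 290.15 × 6.57×10⁶ = 2.63×10⁻¹⁴ W
In dBm: 10 log₁₀(2.63×10⁻¹⁴ / 10⁻³) = −105.8 dBm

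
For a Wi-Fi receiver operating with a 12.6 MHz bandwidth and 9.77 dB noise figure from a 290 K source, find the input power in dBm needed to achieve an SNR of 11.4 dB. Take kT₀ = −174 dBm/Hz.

−81.8 dBm

Sensitivity = −174 + 10 log₁₀(B) + NF + SNR_min
= −174 + 71 + 9.77 + 11.4
= −81.83 dBm → −81.8 dBm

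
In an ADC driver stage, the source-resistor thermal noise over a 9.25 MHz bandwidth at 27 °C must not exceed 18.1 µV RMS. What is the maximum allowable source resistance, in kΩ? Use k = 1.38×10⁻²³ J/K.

2.14 kΩ

T = 27 °C + 273.15 = 300.15 K
Johnson–Nyquist: V_n = √(4kTRB) ⇒ R = V_n² / (4kTB)
4kTB = 4 × 1.38×10⁻²³ × 300.15 × 9.25×10⁶ = 1.53×10⁻¹³
R = (1.81×10⁻⁵)² / 1.53×10⁻¹³ = 2.14×10³ Ω = 2.14 kΩ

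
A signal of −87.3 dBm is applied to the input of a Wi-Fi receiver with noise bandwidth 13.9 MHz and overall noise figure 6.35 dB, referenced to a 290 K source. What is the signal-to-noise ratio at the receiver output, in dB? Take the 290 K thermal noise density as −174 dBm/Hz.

8.9 dB

Noise floor: N = −174 + 10 log₁₀(B) + NF
10 log₁₀(1.39×10⁷) = 71.43 dB
N = −174 + 71.43 + 6.35 = −96.22 dBm
SNR = P_sig − N = −87.3 − (−96.22) = 8.92 dB → 8.9 dB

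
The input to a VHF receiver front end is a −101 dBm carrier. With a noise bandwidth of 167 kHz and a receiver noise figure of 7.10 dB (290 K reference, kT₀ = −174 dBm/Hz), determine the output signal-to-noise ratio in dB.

13.7 dB

Noise floor: N = −174 + 10 log₁₀(B) + NF
10 log₁₀(1.67×10⁵) = 52.23 dB
N = −174 + 52.23 + 7.10 = −114.67 dBm
SNR = P_sig − N = −101 − (−114.67) = 13.67 dB → 13.7 dB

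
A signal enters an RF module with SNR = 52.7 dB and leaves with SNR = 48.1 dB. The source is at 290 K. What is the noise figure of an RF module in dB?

4.6 dB

NF (dB) = SNR_in(dB) − SNR_out(dB) when the source is at T₀
NF = 52.7 − 48.1 = 4.6 dB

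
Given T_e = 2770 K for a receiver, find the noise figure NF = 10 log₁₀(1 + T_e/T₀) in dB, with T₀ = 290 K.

F = 1 + T_e/T₀ = 1 + 2770/290 = 10.5517
NF = 10 log₁₀(10.5517) = 10.23 dB

10.23 dB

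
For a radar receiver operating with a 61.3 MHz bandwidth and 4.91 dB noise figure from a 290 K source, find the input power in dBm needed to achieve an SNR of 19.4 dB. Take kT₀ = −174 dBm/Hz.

−71.8 dBm

Sensitivity = −174 + 10 log₁₀(B) + NF + SNR_min
= −174 + 77.87 + 4.91 + 19.4
= −71.82 dBm → −71.8 dBm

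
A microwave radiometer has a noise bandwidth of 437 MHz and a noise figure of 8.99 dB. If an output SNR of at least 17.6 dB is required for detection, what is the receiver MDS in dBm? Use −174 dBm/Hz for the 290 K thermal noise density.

−61.0 dBm

Sensitivity = −174 + 10 log₁₀(B) + NF + SNR_min
= −174 + 86.4 + 8.99 + 17.6
= −61.01 dBm → −61.0 dBm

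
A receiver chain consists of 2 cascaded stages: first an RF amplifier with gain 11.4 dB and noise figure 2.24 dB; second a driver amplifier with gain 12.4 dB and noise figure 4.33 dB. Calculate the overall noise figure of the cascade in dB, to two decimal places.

Convert to linear (a loss of L dB is a gain of −L dB): F_i = 10^(NF_i/10), G_i = 10^(G_i,dB/10)
  Stage 1: F_1 = 10^(2.24/10) = 1.675, G_1 = 10^(11.4/10) = 13.80
  Stage 2: F_2 = 10^(4.33/10) = 2.710, G_2 = 10^(12.4/10) = 17.38
Friis cascade:
  F = 1.675 + (2.710 − 1)/13.80 = 1.799
NF = 10 log₁₀(1.799) = 2.55 dB

2.55 dB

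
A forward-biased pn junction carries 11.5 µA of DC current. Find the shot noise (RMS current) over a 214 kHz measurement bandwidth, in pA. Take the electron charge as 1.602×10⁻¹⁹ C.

I_n = √(2qI·B)
2qI·B = 2 × 1.602×10⁻¹⁹ × 1.15×10⁻⁵ × 2.14×10⁵ = 7.89×10⁻¹⁹ A²
I_n = √(7.89×10⁻¹⁹) = 8.88×10⁻¹⁰ A = 888 pA

888 pA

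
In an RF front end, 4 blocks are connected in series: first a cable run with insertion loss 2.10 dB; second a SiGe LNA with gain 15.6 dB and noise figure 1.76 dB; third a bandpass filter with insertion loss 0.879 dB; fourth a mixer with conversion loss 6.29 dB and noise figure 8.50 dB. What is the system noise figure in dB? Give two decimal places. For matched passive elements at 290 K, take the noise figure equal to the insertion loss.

Convert to linear (a loss of L dB is a gain of −L dB): F_i = 10^(NF_i/10), G_i = 10^(G_i,dB/10)
  Stage 1: F_1 = 10^(2.10/10) = 1.622, G_1 = 10^(−2.10/10) = 0.6166
  Stage 2: F_2 = 10^(1.76/10) = 1.500, G_2 = 10^(15.6/10) = 36.31
  Stage 3: F_3 = 10^(0.879/10) = 1.224, G_3 = 10^(−0.879/10) = 0.8168
  Stage 4: F_4 = 10^(8.50/10) = 7.079, G_4 = 10^(−6.29/10) = 0.2350
Friis cascade:
  F = 1.622 + (1.500 − 1)/0.6166 + (1.224 − 1)/22.39 + (7.079 − 1)/18.29 = 2.775
NF = 10 log₁₀(2.775) = 4.43 dB

4.43 dB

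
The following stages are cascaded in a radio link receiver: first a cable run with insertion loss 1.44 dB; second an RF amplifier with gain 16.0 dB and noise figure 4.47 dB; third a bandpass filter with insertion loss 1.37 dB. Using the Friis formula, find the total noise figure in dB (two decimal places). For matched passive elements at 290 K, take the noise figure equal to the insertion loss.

Convert to linear (a loss of L dB is a gain of −L dB): F_i = 10^(NF_i/10), G_i = 10^(G_i,dB/10)
  Stage 1: F_1 = 10^(1.44/10) = 1.393, G_1 = 10^(−1.44/10) = 0.7178
  Stage 2: F_2 = 10^(4.47/10) = 2.799, G_2 = 10^(16.0/10) = 39.81
  Stage 3: F_3 = 10^(1.37/10) = 1.371, G_3 = 10^(−1.37/10) = 0.7295
Friis cascade:
  F = 1.393 + (2.799 − 1)/0.7178 + (1.371 − 1)/28.58 = 3.912
NF = 10 log₁₀(3.912) = 5.92 dB

5.92 dB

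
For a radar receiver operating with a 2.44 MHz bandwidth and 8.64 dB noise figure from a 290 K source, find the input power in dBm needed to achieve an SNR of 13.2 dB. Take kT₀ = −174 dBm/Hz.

−88.3 dBm

Sensitivity = −174 + 10 log₁₀(B) + NF + SNR_min
= −174 + 63.87 + 8.64 + 13.2
= −88.29 dBm → −88.3 dBm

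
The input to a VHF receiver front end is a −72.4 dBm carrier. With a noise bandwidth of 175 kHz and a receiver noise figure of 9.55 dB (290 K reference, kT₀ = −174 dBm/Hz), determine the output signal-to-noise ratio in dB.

Noise floor: N = −174 + 10 log₁₀(B) + NF
10 log₁₀(1.75×10⁵) = 52.43 dB
N = −174 + 52.43 + 9.55 = −112.02 dBm
SNR = P_sig − N = −72.4 − (−112.02) = 39.62 dB → 39.6 dB

39.6 dB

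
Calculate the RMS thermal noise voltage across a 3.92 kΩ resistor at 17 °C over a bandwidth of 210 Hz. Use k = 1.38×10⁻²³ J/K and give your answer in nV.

T = 17 °C + 273.15 = 290.15 K
V_n = √(4kTRB)
4kTRB = 4 × 1.38×10⁻²³ × 290.15 × 3.92×10³ × 2.10×10² = 1.32×10⁻¹⁴ V²
V_n = √(1.32×10⁻¹⁴) = 1.15×10⁻⁷ V = 115 nV

115 nV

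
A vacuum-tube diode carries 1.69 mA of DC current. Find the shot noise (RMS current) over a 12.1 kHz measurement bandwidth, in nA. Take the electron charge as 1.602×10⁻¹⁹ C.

I_n = √(2qI·B)
2qI·B = 2 × 1.602×10⁻¹⁹ × 1.69×10⁻³ × 1.21×10⁴ = 6.55×10⁻¹⁸ A²
I_n = √(6.55×10⁻¹⁸) = 2.56×10⁻⁹ A = 2.56 nA

2.56 nA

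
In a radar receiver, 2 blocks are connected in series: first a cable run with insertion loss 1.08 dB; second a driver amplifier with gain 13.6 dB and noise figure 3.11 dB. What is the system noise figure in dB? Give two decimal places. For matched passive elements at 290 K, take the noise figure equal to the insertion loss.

Convert to linear (a loss of L dB is a gain of −L dB): F_i = 10^(NF_i/10), G_i = 10^(G_i,dB/10)
  Stage 1: F_1 = 10^(1.08/10) = 1.282, G_1 = 10^(−1.08/10) = 0.7798
  Stage 2: F_2 = 10^(3.11/10) = 2.046, G_2 = 10^(13.6/10) = 22.91
Friis cascade:
  F = 1.282 + (2.046 − 1)/0.7798 = 2.624
NF = 10 log₁₀(2.624) = 4.19 dB

4.19 dB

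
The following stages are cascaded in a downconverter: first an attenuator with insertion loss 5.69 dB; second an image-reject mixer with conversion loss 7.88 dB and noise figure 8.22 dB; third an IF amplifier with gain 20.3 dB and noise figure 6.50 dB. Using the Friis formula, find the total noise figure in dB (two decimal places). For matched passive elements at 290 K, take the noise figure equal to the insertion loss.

Convert to linear (a loss of L dB is a gain of −L dB): F_i = 10^(NF_i/10), G_i = 10^(G_i,dB/10)
  Stage 1: F_1 = 10^(5.69/10) = 3.707, G_1 = 10^(−5.69/10) = 0.2698
  Stage 2: F_2 = 10^(8.22/10) = 6.637, G_2 = 10^(−7.88/10) = 0.1629
  Stage 3: F_3 = 10^(6.50/10) = 4.467, G_3 = 10^(20.3/10) = 107.2
Friis cascade:
  F = 3.707 + (6.637 − 1)/0.2698 + (4.467 − 1)/0.04395 = 103.5
NF = 10 log₁₀(103.5) = 20.15 dB

20.15 dB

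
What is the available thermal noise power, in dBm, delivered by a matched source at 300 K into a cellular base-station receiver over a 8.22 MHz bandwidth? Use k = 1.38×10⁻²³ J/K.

−104.7 dBm

P_n = kTB = 1.38×10⁻²³ × 300 × 8.22×10⁶ = 3.40×10⁻¹⁴ W
In dBm: 10 log₁₀(3.40×10⁻¹⁴ / 10⁻³) = −104.7 dBm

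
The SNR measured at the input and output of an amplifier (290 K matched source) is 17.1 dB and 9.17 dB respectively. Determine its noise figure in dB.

NF (dB) = SNR_in(dB) − SNR_out(dB) when the source is at T₀
NF = 17.1 − 9.17 = 7.93 dB

7.93 dB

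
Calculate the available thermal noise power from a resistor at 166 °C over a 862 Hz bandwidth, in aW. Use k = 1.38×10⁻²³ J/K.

T = 166 °C + 273.15 = 439.15 K
P_n = kTB = 1.38×10⁻²³ × 439.15 × 8.62×10² = 5.22×10⁻¹⁸ W = 5.22 aW

5.22 aW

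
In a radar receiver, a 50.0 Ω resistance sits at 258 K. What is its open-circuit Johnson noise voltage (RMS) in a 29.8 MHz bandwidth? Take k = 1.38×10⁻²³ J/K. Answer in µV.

V_n = √(4kTRB)
4kTRB = 4 × 1.38×10⁻²³ × 258 × 5.00×10¹ × 2.98×10⁷ = 2.12×10⁻¹¹ V²
V_n = √(2.12×10⁻¹¹) = 4.61×10⁻⁶ V = 4.61 µV

4.61 µV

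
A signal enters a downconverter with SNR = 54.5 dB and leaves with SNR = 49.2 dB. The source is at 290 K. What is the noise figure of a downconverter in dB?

NF (dB) = SNR_in(dB) − SNR_out(dB) when the source is at T₀
NF = 54.5 − 49.2 = 5.3 dB

5.3 dB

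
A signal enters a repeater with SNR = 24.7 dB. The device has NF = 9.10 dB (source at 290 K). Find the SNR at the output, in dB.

15.60 dB

By definition F = SNR_in/SNR_out, so in dB: SNR_out = SNR_in − NF
SNR_out = 24.7 − 9.10 = 15.60 dB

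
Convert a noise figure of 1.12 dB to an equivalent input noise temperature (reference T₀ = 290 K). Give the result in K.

85.3 K

F = 10^(1.12/10) = 1.2942
T_e = (F − 1)·T₀ = (1.2942 − 1) × 290 = 85.3 K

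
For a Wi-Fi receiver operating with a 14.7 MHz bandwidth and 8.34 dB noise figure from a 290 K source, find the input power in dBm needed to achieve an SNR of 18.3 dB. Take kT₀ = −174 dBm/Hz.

−75.7 dBm

Sensitivity = −174 + 10 log₁₀(B) + NF + SNR_min
= −174 + 71.67 + 8.34 + 18.3
= −75.69 dBm → −75.7 dBm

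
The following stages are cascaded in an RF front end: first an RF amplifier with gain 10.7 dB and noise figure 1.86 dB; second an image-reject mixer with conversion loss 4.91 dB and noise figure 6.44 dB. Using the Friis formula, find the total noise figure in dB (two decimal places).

Convert to linear (a loss of L dB is a gain of −L dB): F_i = 10^(NF_i/10), G_i = 10^(G_i,dB/10)
  Stage 1: F_1 = 10^(1.86/10) = 1.535, G_1 = 10^(10.7/10) = 11.75
  Stage 2: F_2 = 10^(6.44/10) = 4.406, G_2 = 10^(−4.91/10) = 0.3228
Friis cascade:
  F = 1.535 + (4.406 − 1)/11.75 = 1.824
NF = 10 log₁₀(1.824) = 2.61 dB

2.61 dB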